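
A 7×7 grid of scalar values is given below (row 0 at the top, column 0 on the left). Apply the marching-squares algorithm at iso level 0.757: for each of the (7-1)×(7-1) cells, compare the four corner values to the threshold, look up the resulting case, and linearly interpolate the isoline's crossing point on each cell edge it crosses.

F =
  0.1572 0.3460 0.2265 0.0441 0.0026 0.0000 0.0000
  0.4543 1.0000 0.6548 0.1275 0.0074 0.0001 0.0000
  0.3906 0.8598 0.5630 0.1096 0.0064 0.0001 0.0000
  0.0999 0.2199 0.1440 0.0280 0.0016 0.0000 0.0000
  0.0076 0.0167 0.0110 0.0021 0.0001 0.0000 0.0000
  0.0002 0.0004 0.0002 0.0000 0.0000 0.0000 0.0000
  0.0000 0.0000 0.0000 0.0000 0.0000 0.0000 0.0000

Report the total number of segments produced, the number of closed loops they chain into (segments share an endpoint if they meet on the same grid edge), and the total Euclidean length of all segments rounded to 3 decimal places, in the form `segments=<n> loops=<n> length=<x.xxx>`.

segments=6 loops=1 length=4.117

cell (0,0): code 0100 → (0.628,1.000)–(1.000,0.555)
cell (0,1): code 1000 → (1.000,1.704)–(0.628,1.000)
cell (1,0): code 0110 → (1.000,0.555)–(2.000,0.781)
cell (1,1): code 1001 → (2.000,1.346)–(1.000,1.704)
cell (2,0): code 0010 → (2.000,0.781)–(2.161,1.000)
cell (2,1): code 0001 → (2.161,1.000)–(2.000,1.346)
total: 6 segments, chained into 1 closed loop(s), length Σ = 4.116698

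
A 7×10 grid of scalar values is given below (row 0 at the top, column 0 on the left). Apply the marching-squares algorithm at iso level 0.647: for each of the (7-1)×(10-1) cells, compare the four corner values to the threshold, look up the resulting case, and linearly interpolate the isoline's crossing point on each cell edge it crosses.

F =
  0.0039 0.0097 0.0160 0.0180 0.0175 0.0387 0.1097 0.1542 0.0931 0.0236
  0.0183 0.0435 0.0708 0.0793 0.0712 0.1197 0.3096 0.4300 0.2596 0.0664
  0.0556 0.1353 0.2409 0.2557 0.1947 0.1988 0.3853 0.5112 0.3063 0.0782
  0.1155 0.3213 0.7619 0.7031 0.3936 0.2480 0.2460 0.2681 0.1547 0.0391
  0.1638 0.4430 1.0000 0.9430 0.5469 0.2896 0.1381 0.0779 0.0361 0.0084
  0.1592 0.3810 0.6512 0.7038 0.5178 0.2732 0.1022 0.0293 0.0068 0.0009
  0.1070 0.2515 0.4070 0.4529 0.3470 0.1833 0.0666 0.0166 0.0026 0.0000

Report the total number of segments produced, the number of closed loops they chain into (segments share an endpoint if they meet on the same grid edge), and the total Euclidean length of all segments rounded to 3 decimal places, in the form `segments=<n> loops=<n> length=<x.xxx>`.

cell (2,1): code 0100 → (2.779,2.000)–(3.000,1.739)
cell (2,2): code 1100 → (2.875,3.000)–(2.779,2.000)
cell (2,3): code 1000 → (3.000,3.181)–(2.875,3.000)
cell (3,1): code 0110 → (3.000,1.739)–(4.000,1.366)
cell (3,3): code 1001 → (4.000,3.747)–(3.000,3.181)
cell (4,1): code 0110 → (4.000,1.366)–(5.000,1.984)
cell (4,3): code 1001 → (5.000,3.305)–(4.000,3.747)
cell (5,1): code 0010 → (5.000,1.984)–(5.017,2.000)
cell (5,2): code 0011 → (5.017,2.000)–(5.226,3.000)
cell (5,3): code 0001 → (5.226,3.000)–(5.000,3.305)
total: 10 segments, chained into 1 closed loop(s), length Σ = 7.476740

segments=10 loops=1 length=7.477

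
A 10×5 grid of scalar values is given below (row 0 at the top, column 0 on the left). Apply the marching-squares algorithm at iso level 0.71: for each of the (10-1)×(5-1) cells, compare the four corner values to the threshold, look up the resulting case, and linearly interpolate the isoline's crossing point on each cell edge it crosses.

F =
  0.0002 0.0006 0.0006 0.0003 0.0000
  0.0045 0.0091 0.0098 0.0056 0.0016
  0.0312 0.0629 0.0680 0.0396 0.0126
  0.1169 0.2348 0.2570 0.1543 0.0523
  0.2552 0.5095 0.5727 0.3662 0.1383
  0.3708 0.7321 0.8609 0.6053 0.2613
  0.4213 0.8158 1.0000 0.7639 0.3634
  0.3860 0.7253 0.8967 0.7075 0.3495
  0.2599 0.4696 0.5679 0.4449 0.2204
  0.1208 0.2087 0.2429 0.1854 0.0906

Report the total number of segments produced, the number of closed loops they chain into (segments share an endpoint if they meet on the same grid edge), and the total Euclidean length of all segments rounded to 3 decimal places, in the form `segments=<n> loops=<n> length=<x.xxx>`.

segments=12 loops=1 length=8.527

cell (4,0): code 0100 → (4.901,1.000)–(5.000,0.939)
cell (4,1): code 1100 → (4.476,2.000)–(4.901,1.000)
cell (4,2): code 1000 → (5.000,2.590)–(4.476,2.000)
cell (5,0): code 0110 → (5.000,0.939)–(6.000,0.732)
cell (5,2): code 1101 → (5.660,3.000)–(5.000,2.590)
cell (5,3): code 1000 → (6.000,3.135)–(5.660,3.000)
cell (6,0): code 0110 → (6.000,0.732)–(7.000,0.955)
cell (6,2): code 1011 → (7.000,2.987)–(6.956,3.000)
cell (6,3): code 0001 → (6.956,3.000)–(6.000,3.135)
cell (7,0): code 0010 → (7.000,0.955)–(7.060,1.000)
cell (7,1): code 0011 → (7.060,1.000)–(7.568,2.000)
cell (7,2): code 0001 → (7.568,2.000)–(7.000,2.987)
total: 12 segments, chained into 1 closed loop(s), length Σ = 8.526649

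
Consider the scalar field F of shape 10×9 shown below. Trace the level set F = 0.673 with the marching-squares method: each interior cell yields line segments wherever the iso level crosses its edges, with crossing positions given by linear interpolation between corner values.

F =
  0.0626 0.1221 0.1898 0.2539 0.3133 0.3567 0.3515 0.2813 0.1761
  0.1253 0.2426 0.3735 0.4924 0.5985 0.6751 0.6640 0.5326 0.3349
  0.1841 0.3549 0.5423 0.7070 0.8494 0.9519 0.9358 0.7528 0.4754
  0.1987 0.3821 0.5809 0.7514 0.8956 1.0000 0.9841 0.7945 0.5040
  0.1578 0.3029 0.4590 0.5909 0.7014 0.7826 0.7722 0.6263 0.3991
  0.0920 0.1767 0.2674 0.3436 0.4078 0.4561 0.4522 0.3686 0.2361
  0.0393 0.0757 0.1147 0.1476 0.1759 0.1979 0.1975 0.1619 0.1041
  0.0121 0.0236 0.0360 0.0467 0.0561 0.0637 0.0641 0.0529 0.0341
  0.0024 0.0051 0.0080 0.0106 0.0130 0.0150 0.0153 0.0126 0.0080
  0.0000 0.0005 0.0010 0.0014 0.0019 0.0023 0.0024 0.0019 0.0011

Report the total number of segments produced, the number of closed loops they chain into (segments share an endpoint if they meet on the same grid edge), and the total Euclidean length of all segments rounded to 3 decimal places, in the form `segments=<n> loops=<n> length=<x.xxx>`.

cell (0,4): code 0100 → (0.993,5.000)–(1.000,4.973)
cell (0,5): code 1000 → (1.000,5.189)–(0.993,5.000)
cell (1,2): code 0100 → (1.842,3.000)–(2.000,2.794)
cell (1,3): code 1100 → (1.297,4.000)–(1.842,3.000)
cell (1,4): code 1110 → (1.000,4.973)–(1.297,4.000)
cell (1,5): code 1101 → (1.033,6.000)–(1.000,5.189)
cell (1,6): code 1100 → (1.638,7.000)–(1.033,6.000)
cell (1,7): code 1000 → (2.000,7.288)–(1.638,7.000)
cell (2,2): code 0110 → (2.000,2.794)–(3.000,2.540)
cell (2,7): code 1001 → (3.000,7.418)–(2.000,7.288)
cell (3,2): code 0010 → (3.000,2.540)–(3.488,3.000)
cell (3,3): code 0111 → (3.488,3.000)–(4.000,3.743)
cell (3,6): code 1011 → (4.000,6.680)–(3.722,7.000)
cell (3,7): code 0001 → (3.722,7.000)–(3.000,7.418)
cell (4,3): code 0010 → (4.000,3.743)–(4.097,4.000)
cell (4,4): code 0011 → (4.097,4.000)–(4.336,5.000)
cell (4,5): code 0011 → (4.336,5.000)–(4.310,6.000)
cell (4,6): code 0001 → (4.310,6.000)–(4.000,6.680)
total: 18 segments, chained into 1 closed loop(s), length Σ = 12.997776

segments=18 loops=1 length=12.998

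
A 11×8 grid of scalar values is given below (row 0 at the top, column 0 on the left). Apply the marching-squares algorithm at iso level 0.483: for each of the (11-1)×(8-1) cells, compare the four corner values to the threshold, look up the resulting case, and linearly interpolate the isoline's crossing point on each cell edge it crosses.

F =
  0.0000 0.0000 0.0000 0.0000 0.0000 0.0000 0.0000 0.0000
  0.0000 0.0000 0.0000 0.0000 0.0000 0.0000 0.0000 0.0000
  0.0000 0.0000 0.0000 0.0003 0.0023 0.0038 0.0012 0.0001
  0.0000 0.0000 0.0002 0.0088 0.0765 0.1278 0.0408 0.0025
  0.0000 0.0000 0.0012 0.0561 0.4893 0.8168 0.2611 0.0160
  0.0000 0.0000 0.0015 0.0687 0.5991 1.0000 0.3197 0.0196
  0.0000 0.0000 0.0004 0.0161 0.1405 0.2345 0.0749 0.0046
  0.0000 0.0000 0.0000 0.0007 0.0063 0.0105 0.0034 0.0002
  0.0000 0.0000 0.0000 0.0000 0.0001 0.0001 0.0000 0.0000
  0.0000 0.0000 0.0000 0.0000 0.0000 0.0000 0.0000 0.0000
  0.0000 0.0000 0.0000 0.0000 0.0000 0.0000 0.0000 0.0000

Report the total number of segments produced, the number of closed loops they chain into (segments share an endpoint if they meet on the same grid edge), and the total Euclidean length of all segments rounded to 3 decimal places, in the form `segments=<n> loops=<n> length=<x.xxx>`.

cell (3,3): code 0100 → (3.985,4.000)–(4.000,3.985)
cell (3,4): code 1100 → (3.516,5.000)–(3.985,4.000)
cell (3,5): code 1000 → (4.000,5.601)–(3.516,5.000)
cell (4,3): code 0110 → (4.000,3.985)–(5.000,3.781)
cell (4,5): code 1001 → (5.000,5.760)–(4.000,5.601)
cell (5,3): code 0010 → (5.000,3.781)–(5.253,4.000)
cell (5,4): code 0011 → (5.253,4.000)–(5.675,5.000)
cell (5,5): code 0001 → (5.675,5.000)–(5.000,5.760)
total: 8 segments, chained into 1 closed loop(s), length Σ = 6.367511

segments=8 loops=1 length=6.368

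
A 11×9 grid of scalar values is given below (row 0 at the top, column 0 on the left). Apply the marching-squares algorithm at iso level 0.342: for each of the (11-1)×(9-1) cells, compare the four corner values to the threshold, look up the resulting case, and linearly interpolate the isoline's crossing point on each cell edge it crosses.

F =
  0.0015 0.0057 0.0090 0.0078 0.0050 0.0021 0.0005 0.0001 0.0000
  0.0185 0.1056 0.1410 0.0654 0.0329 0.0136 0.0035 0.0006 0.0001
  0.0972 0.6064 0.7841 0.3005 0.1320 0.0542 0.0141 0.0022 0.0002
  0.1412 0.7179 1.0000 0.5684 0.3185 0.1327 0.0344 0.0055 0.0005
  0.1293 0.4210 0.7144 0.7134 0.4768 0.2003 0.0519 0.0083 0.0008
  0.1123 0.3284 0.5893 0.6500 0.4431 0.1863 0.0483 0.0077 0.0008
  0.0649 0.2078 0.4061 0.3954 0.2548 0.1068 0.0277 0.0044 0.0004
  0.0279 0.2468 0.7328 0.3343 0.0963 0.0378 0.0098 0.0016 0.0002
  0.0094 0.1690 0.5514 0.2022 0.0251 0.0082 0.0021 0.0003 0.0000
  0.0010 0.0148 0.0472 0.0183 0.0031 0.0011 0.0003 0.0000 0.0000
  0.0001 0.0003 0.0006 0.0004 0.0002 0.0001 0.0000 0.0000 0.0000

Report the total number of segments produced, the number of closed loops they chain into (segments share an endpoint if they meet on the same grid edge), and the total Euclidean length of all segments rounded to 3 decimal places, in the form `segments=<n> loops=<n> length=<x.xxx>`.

cell (1,0): code 0100 → (1.472,1.000)–(2.000,0.481)
cell (1,1): code 1100 → (1.313,2.000)–(1.472,1.000)
cell (1,2): code 1000 → (2.000,2.914)–(1.313,2.000)
cell (2,0): code 0110 → (2.000,0.481)–(3.000,0.348)
cell (2,2): code 1101 → (2.155,3.000)–(2.000,2.914)
cell (2,3): code 1000 → (3.000,3.906)–(2.155,3.000)
cell (3,0): code 0110 → (3.000,0.348)–(4.000,0.729)
cell (3,3): code 1101 → (3.148,4.000)–(3.000,3.906)
cell (3,4): code 1000 → (4.000,4.488)–(3.148,4.000)
cell (4,0): code 0010 → (4.000,0.729)–(4.853,1.000)
cell (4,1): code 0111 → (4.853,1.000)–(5.000,1.052)
cell (4,4): code 1001 → (5.000,4.394)–(4.000,4.488)
cell (5,1): code 0110 → (5.000,1.052)–(6.000,1.677)
cell (5,3): code 1011 → (6.000,3.380)–(5.537,4.000)
cell (5,4): code 0001 → (5.537,4.000)–(5.000,4.394)
cell (6,1): code 0110 → (6.000,1.677)–(7.000,1.196)
cell (6,2): code 1011 → (7.000,2.981)–(6.874,3.000)
cell (6,3): code 0001 → (6.874,3.000)–(6.000,3.380)
cell (7,1): code 0110 → (7.000,1.196)–(8.000,1.452)
cell (7,2): code 1001 → (8.000,2.600)–(7.000,2.981)
cell (8,1): code 0010 → (8.000,1.452)–(8.415,2.000)
cell (8,2): code 0001 → (8.415,2.000)–(8.000,2.600)
total: 22 segments, chained into 1 closed loop(s), length Σ = 17.932235

segments=22 loops=1 length=17.932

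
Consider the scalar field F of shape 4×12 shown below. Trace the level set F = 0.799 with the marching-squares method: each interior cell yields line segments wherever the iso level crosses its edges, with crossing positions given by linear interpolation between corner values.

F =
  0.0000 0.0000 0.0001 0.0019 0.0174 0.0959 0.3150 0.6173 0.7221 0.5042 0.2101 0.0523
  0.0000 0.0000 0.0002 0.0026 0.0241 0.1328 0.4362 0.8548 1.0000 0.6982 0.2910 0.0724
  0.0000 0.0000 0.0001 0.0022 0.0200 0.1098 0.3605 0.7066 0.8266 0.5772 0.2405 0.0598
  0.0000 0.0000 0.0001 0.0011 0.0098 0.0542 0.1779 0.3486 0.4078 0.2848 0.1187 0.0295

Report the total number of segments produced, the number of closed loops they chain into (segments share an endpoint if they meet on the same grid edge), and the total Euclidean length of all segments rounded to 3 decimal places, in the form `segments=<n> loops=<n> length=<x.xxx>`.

cell (0,6): code 0100 → (0.765,7.000)–(1.000,6.867)
cell (0,7): code 1100 → (0.277,8.000)–(0.765,7.000)
cell (0,8): code 1000 → (1.000,8.666)–(0.277,8.000)
cell (1,6): code 0010 → (1.000,6.867)–(1.377,7.000)
cell (1,7): code 0111 → (1.377,7.000)–(2.000,7.770)
cell (1,8): code 1001 → (2.000,8.111)–(1.000,8.666)
cell (2,7): code 0010 → (2.000,7.770)–(2.066,8.000)
cell (2,8): code 0001 → (2.066,8.000)–(2.000,8.111)
total: 8 segments, chained into 1 closed loop(s), length Σ = 5.268305

segments=8 loops=1 length=5.268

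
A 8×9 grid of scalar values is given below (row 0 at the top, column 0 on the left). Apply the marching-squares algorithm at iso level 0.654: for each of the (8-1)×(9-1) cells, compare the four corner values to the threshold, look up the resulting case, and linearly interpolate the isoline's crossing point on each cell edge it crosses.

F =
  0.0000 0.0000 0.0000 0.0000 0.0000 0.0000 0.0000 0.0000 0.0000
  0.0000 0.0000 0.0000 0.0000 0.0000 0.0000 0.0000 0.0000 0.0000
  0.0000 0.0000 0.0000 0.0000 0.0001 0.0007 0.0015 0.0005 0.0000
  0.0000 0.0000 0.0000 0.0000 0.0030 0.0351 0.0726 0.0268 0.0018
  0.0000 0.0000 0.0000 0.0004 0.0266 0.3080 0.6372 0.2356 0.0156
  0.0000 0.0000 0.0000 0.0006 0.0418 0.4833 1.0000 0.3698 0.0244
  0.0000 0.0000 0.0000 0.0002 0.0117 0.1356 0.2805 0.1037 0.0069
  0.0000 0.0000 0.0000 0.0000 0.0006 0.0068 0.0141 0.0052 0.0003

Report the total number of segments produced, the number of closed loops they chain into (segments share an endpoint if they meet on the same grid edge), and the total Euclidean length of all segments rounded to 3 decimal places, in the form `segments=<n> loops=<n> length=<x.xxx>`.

cell (4,5): code 0100 → (4.046,6.000)–(5.000,5.330)
cell (4,6): code 1000 → (5.000,6.549)–(4.046,6.000)
cell (5,5): code 0010 → (5.000,5.330)–(5.481,6.000)
cell (5,6): code 0001 → (5.481,6.000)–(5.000,6.549)
total: 4 segments, chained into 1 closed loop(s), length Σ = 3.820022

segments=4 loops=1 length=3.820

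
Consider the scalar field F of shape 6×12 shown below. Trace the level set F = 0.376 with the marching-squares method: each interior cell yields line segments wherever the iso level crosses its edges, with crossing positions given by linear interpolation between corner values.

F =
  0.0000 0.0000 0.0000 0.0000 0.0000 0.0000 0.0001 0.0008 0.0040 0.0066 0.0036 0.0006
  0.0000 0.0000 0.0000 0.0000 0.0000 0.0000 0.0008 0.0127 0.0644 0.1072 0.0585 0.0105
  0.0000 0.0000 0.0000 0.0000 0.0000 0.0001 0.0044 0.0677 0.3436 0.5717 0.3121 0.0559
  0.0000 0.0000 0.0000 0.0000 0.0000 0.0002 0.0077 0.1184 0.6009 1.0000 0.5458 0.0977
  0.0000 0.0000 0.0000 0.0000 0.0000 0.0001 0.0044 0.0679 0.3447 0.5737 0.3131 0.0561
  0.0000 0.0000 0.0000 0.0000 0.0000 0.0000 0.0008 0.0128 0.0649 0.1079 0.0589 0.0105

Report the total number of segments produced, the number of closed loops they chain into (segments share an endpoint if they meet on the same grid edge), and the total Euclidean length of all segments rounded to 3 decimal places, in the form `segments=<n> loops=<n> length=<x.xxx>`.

cell (1,8): code 0100 → (1.579,9.000)–(2.000,8.142)
cell (1,9): code 1000 → (2.000,9.754)–(1.579,9.000)
cell (2,7): code 0100 → (2.126,8.000)–(3.000,7.534)
cell (2,8): code 1110 → (2.000,8.142)–(2.126,8.000)
cell (2,9): code 1101 → (2.273,10.000)–(2.000,9.754)
cell (2,10): code 1000 → (3.000,10.379)–(2.273,10.000)
cell (3,7): code 0010 → (3.000,7.534)–(3.878,8.000)
cell (3,8): code 0111 → (3.878,8.000)–(4.000,8.137)
cell (3,9): code 1011 → (4.000,9.759)–(3.730,10.000)
cell (3,10): code 0001 → (3.730,10.000)–(3.000,10.379)
cell (4,8): code 0010 → (4.000,8.137)–(4.424,9.000)
cell (4,9): code 0001 → (4.424,9.000)–(4.000,9.759)
total: 12 segments, chained into 1 closed loop(s), length Σ = 8.380316

segments=12 loops=1 length=8.380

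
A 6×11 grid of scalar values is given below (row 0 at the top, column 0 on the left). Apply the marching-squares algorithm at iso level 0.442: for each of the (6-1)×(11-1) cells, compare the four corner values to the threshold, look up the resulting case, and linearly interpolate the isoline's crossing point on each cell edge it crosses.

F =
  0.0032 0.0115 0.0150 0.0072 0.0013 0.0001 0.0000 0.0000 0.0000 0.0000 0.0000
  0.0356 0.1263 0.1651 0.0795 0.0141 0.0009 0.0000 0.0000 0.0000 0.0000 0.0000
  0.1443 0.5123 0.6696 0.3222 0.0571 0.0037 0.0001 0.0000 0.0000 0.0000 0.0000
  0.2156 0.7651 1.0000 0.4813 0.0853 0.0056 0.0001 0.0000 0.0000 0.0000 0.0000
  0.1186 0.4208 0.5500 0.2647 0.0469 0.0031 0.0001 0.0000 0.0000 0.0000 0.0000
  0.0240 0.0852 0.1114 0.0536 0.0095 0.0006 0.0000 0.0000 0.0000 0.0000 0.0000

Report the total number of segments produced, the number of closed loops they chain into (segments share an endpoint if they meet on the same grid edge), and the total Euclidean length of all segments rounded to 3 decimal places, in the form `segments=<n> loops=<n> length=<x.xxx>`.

cell (1,0): code 0100 → (1.818,1.000)–(2.000,0.809)
cell (1,1): code 1100 → (1.549,2.000)–(1.818,1.000)
cell (1,2): code 1000 → (2.000,2.655)–(1.549,2.000)
cell (2,0): code 0110 → (2.000,0.809)–(3.000,0.412)
cell (2,2): code 1101 → (2.753,3.000)–(2.000,2.655)
cell (2,3): code 1000 → (3.000,3.099)–(2.753,3.000)
cell (3,0): code 0010 → (3.000,0.412)–(3.938,1.000)
cell (3,1): code 0111 → (3.938,1.000)–(4.000,1.164)
cell (3,2): code 1011 → (4.000,2.379)–(3.181,3.000)
cell (3,3): code 0001 → (3.181,3.000)–(3.000,3.099)
cell (4,1): code 0010 → (4.000,1.164)–(4.246,2.000)
cell (4,2): code 0001 → (4.246,2.000)–(4.000,2.379)
total: 12 segments, chained into 1 closed loop(s), length Σ = 8.105490

segments=12 loops=1 length=8.105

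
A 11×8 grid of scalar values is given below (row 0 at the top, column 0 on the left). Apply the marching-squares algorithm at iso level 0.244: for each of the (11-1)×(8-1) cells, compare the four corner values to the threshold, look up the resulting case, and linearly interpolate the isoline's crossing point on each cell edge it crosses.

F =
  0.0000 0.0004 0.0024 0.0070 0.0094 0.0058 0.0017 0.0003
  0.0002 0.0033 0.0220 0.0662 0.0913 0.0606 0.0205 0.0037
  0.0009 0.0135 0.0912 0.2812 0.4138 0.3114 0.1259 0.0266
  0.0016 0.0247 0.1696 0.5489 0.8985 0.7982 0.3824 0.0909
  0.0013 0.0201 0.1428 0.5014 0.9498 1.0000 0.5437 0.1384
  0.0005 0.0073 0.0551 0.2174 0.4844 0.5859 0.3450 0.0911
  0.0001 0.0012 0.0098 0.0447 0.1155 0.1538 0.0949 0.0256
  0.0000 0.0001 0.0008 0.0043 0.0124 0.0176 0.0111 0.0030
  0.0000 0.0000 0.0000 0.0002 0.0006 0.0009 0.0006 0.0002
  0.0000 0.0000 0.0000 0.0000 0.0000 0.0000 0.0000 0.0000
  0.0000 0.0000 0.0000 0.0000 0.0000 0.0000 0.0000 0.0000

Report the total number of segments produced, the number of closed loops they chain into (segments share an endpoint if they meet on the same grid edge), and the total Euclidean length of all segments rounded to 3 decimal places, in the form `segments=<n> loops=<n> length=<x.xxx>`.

segments=16 loops=1 length=13.630

cell (1,2): code 0100 → (1.827,3.000)–(2.000,2.804)
cell (1,3): code 1100 → (1.473,4.000)–(1.827,3.000)
cell (1,4): code 1100 → (1.731,5.000)–(1.473,4.000)
cell (1,5): code 1000 → (2.000,5.363)–(1.731,5.000)
cell (2,2): code 0110 → (2.000,2.804)–(3.000,2.196)
cell (2,5): code 1101 → (2.460,6.000)–(2.000,5.363)
cell (2,6): code 1000 → (3.000,6.475)–(2.460,6.000)
cell (3,2): code 0110 → (3.000,2.196)–(4.000,2.282)
cell (3,6): code 1001 → (4.000,6.739)–(3.000,6.475)
cell (4,2): code 0010 → (4.000,2.282)–(4.906,3.000)
cell (4,3): code 0111 → (4.906,3.000)–(5.000,3.100)
cell (4,6): code 1001 → (5.000,6.398)–(4.000,6.739)
cell (5,3): code 0010 → (5.000,3.100)–(5.652,4.000)
cell (5,4): code 0011 → (5.652,4.000)–(5.791,5.000)
cell (5,5): code 0011 → (5.791,5.000)–(5.404,6.000)
cell (5,6): code 0001 → (5.404,6.000)–(5.000,6.398)
total: 16 segments, chained into 1 closed loop(s), length Σ = 13.629523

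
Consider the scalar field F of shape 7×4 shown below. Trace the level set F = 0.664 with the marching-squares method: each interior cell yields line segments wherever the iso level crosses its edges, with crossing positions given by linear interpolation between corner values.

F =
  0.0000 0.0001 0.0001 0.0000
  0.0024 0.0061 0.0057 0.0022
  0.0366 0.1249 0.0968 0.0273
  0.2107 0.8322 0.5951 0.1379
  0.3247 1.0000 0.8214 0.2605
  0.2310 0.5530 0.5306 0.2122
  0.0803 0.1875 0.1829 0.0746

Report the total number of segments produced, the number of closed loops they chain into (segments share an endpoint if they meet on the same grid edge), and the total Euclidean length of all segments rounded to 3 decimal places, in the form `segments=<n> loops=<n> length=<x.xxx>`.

cell (2,0): code 0100 → (2.762,1.000)–(3.000,0.729)
cell (2,1): code 1000 → (3.000,1.709)–(2.762,1.000)
cell (3,0): code 0110 → (3.000,0.729)–(4.000,0.502)
cell (3,1): code 1101 → (3.304,2.000)–(3.000,1.709)
cell (3,2): code 1000 → (4.000,2.281)–(3.304,2.000)
cell (4,0): code 0010 → (4.000,0.502)–(4.752,1.000)
cell (4,1): code 0011 → (4.752,1.000)–(4.541,2.000)
cell (4,2): code 0001 → (4.541,2.000)–(4.000,2.281)
total: 8 segments, chained into 1 closed loop(s), length Σ = 5.837809

segments=8 loops=1 length=5.838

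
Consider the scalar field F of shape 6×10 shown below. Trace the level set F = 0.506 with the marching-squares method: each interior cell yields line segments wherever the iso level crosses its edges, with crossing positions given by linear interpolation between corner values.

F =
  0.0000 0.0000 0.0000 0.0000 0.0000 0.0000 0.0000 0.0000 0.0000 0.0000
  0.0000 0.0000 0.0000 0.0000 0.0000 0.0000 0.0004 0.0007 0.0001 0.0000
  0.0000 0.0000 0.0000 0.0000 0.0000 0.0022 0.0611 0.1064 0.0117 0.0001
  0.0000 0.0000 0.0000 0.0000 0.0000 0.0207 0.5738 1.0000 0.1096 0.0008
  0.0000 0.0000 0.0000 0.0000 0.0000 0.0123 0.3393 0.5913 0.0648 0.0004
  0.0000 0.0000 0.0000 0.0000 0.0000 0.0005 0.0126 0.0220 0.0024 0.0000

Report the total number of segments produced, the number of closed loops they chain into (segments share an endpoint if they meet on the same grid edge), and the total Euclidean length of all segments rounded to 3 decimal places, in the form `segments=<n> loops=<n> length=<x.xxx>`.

segments=8 loops=1 length=4.999

cell (2,5): code 0100 → (2.868,6.000)–(3.000,5.877)
cell (2,6): code 1100 → (2.447,7.000)–(2.868,6.000)
cell (2,7): code 1000 → (3.000,7.555)–(2.447,7.000)
cell (3,5): code 0010 → (3.000,5.877)–(3.289,6.000)
cell (3,6): code 0111 → (3.289,6.000)–(4.000,6.662)
cell (3,7): code 1001 → (4.000,7.162)–(3.000,7.555)
cell (4,6): code 0010 → (4.000,6.662)–(4.150,7.000)
cell (4,7): code 0001 → (4.150,7.000)–(4.000,7.162)
total: 8 segments, chained into 1 closed loop(s), length Σ = 4.998684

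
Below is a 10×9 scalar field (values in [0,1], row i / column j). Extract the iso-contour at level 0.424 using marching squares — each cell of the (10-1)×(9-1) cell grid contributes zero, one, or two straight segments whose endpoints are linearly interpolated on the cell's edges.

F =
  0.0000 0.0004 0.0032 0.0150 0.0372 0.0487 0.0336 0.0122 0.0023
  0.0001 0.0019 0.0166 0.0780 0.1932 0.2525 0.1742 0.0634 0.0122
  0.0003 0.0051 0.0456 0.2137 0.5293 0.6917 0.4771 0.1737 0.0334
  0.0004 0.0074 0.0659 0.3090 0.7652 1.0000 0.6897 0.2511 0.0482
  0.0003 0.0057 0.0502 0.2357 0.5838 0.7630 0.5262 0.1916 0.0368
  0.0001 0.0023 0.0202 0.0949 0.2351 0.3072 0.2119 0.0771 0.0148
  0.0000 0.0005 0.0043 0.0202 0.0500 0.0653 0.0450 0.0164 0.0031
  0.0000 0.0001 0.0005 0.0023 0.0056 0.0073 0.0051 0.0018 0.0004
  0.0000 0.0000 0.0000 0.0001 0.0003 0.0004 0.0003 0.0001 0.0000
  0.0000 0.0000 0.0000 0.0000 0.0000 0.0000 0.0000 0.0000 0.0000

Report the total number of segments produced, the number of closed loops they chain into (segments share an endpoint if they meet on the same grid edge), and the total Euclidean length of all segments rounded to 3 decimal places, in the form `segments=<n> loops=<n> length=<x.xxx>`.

cell (1,3): code 0100 → (1.687,4.000)–(2.000,3.666)
cell (1,4): code 1100 → (1.390,5.000)–(1.687,4.000)
cell (1,5): code 1100 → (1.825,6.000)–(1.390,5.000)
cell (1,6): code 1000 → (2.000,6.175)–(1.825,6.000)
cell (2,3): code 0110 → (2.000,3.666)–(3.000,3.252)
cell (2,6): code 1001 → (3.000,6.606)–(2.000,6.175)
cell (3,3): code 0110 → (3.000,3.252)–(4.000,3.541)
cell (3,6): code 1001 → (4.000,6.305)–(3.000,6.606)
cell (4,3): code 0010 → (4.000,3.541)–(4.458,4.000)
cell (4,4): code 0011 → (4.458,4.000)–(4.744,5.000)
cell (4,5): code 0011 → (4.744,5.000)–(4.325,6.000)
cell (4,6): code 0001 → (4.325,6.000)–(4.000,6.305)
total: 12 segments, chained into 1 closed loop(s), length Σ = 10.313621

segments=12 loops=1 length=10.314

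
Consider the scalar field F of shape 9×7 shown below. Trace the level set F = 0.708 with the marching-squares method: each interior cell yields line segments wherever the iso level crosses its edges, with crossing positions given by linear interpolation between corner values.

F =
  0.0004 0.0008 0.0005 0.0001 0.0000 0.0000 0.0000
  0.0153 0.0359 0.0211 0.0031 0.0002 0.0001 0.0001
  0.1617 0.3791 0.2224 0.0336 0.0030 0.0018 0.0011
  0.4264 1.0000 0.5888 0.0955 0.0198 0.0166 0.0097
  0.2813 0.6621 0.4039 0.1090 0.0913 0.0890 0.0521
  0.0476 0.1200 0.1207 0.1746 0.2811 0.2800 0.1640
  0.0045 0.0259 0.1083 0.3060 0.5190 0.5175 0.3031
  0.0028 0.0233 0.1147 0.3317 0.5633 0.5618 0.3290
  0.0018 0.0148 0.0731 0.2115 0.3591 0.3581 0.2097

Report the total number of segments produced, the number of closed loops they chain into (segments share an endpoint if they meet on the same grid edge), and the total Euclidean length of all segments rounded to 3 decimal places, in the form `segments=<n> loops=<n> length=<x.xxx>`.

segments=4 loops=1 length=3.666

cell (2,0): code 0100 → (2.530,1.000)–(3.000,0.491)
cell (2,1): code 1000 → (3.000,1.710)–(2.530,1.000)
cell (3,0): code 0010 → (3.000,0.491)–(3.864,1.000)
cell (3,1): code 0001 → (3.864,1.000)–(3.000,1.710)
total: 4 segments, chained into 1 closed loop(s), length Σ = 3.666228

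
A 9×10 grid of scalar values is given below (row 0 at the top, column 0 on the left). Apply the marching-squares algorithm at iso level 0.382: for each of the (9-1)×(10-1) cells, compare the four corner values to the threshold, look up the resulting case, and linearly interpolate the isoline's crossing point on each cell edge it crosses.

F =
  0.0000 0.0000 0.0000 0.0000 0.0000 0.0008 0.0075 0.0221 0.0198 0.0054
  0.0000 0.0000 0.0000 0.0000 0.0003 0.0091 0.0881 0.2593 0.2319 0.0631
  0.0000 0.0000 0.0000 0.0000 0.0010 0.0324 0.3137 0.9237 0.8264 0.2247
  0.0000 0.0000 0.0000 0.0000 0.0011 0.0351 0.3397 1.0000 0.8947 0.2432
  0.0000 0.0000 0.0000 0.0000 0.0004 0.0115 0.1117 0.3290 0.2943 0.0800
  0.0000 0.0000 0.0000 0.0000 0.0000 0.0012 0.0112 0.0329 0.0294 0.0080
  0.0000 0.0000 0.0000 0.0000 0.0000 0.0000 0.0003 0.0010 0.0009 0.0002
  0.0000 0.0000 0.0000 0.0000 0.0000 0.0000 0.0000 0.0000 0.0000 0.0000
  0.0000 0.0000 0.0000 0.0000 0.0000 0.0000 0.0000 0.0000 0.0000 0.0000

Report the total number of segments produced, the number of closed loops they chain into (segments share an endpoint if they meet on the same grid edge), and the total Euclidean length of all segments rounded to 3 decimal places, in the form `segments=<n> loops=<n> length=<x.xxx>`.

cell (1,6): code 0100 → (1.185,7.000)–(2.000,6.112)
cell (1,7): code 1100 → (1.252,8.000)–(1.185,7.000)
cell (1,8): code 1000 → (2.000,8.739)–(1.252,8.000)
cell (2,6): code 0110 → (2.000,6.112)–(3.000,6.064)
cell (2,8): code 1001 → (3.000,8.787)–(2.000,8.739)
cell (3,6): code 0010 → (3.000,6.064)–(3.921,7.000)
cell (3,7): code 0011 → (3.921,7.000)–(3.854,8.000)
cell (3,8): code 0001 → (3.854,8.000)–(3.000,8.787)
total: 8 segments, chained into 1 closed loop(s), length Σ = 8.737608

segments=8 loops=1 length=8.738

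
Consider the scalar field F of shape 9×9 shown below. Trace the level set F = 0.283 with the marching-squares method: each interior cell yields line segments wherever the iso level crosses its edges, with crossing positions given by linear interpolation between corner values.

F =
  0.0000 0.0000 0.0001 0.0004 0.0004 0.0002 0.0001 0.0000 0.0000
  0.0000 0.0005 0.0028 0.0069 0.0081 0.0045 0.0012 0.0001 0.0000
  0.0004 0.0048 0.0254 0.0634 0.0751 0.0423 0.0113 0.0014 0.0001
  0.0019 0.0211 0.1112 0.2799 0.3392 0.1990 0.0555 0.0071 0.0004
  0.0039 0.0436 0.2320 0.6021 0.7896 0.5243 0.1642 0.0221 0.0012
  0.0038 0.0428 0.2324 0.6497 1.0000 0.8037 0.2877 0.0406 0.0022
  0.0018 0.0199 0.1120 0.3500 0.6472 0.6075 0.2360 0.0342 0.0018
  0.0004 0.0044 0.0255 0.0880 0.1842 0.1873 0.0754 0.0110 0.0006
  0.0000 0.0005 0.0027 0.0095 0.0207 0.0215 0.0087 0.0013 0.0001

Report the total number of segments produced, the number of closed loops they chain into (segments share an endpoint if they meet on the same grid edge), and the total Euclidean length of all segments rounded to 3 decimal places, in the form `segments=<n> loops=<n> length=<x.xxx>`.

cell (2,3): code 0100 → (2.787,4.000)–(3.000,3.052)
cell (2,4): code 1000 → (3.000,4.401)–(2.787,4.000)
cell (3,2): code 0100 → (3.010,3.000)–(4.000,2.138)
cell (3,3): code 1110 → (3.000,3.052)–(3.010,3.000)
cell (3,4): code 1101 → (3.258,5.000)–(3.000,4.401)
cell (3,5): code 1000 → (4.000,5.670)–(3.258,5.000)
cell (4,2): code 0110 → (4.000,2.138)–(5.000,2.121)
cell (4,5): code 1101 → (4.962,6.000)–(4.000,5.670)
cell (4,6): code 1000 → (5.000,6.019)–(4.962,6.000)
cell (5,2): code 0110 → (5.000,2.121)–(6.000,2.718)
cell (5,5): code 1011 → (6.000,5.873)–(5.091,6.000)
cell (5,6): code 0001 → (5.091,6.000)–(5.000,6.019)
cell (6,2): code 0010 → (6.000,2.718)–(6.256,3.000)
cell (6,3): code 0011 → (6.256,3.000)–(6.787,4.000)
cell (6,4): code 0011 → (6.787,4.000)–(6.772,5.000)
cell (6,5): code 0001 → (6.772,5.000)–(6.000,5.873)
total: 16 segments, chained into 1 closed loop(s), length Σ = 12.357106

segments=16 loops=1 length=12.357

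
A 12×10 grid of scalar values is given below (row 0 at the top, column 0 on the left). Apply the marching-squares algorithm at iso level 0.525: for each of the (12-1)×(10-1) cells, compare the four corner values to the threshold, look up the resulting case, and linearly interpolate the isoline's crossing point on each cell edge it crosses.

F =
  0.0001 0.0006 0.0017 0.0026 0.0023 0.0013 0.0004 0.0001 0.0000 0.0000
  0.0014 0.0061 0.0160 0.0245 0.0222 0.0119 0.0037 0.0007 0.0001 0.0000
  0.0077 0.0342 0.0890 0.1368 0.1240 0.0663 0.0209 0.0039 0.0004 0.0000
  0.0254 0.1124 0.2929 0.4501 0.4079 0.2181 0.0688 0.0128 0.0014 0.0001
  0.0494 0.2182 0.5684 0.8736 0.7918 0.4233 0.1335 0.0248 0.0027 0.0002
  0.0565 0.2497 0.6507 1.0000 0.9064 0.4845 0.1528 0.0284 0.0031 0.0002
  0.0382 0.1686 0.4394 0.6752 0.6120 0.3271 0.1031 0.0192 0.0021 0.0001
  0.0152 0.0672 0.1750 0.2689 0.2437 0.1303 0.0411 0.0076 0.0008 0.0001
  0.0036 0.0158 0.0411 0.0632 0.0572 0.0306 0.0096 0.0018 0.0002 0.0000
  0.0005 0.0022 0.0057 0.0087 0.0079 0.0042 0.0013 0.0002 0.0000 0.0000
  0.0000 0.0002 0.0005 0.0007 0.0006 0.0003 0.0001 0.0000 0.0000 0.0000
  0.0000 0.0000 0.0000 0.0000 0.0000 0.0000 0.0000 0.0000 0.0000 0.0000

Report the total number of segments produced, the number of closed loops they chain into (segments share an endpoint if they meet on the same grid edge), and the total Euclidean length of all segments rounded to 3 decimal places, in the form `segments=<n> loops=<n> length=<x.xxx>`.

segments=12 loops=1 length=9.961

cell (3,1): code 0100 → (3.842,2.000)–(4.000,1.876)
cell (3,2): code 1100 → (3.177,3.000)–(3.842,2.000)
cell (3,3): code 1100 → (3.305,4.000)–(3.177,3.000)
cell (3,4): code 1000 → (4.000,4.724)–(3.305,4.000)
cell (4,1): code 0110 → (4.000,1.876)–(5.000,1.687)
cell (4,4): code 1001 → (5.000,4.904)–(4.000,4.724)
cell (5,1): code 0010 → (5.000,1.687)–(5.595,2.000)
cell (5,2): code 0111 → (5.595,2.000)–(6.000,2.363)
cell (5,4): code 1001 → (6.000,4.305)–(5.000,4.904)
cell (6,2): code 0010 → (6.000,2.363)–(6.370,3.000)
cell (6,3): code 0011 → (6.370,3.000)–(6.236,4.000)
cell (6,4): code 0001 → (6.236,4.000)–(6.000,4.305)
total: 12 segments, chained into 1 closed loop(s), length Σ = 9.960637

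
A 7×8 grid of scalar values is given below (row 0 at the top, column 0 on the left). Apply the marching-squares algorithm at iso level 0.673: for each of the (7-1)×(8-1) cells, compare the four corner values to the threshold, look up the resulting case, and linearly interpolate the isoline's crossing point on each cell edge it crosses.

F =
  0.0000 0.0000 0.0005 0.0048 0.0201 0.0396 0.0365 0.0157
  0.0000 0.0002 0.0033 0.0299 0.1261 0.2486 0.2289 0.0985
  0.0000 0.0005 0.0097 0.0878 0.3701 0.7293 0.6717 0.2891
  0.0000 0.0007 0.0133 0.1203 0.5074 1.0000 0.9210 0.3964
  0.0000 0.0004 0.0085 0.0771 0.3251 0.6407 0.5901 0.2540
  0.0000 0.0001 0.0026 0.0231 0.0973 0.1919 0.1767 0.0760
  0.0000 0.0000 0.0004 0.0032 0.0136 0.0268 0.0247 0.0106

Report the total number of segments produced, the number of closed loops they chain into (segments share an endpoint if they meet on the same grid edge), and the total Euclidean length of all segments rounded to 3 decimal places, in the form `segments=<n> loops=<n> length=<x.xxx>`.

segments=8 loops=1 length=6.451

cell (1,4): code 0100 → (1.883,5.000)–(2.000,4.843)
cell (1,5): code 1000 → (2.000,5.977)–(1.883,5.000)
cell (2,4): code 0110 → (2.000,4.843)–(3.000,4.336)
cell (2,5): code 1101 → (2.005,6.000)–(2.000,5.977)
cell (2,6): code 1000 → (3.000,6.473)–(2.005,6.000)
cell (3,4): code 0010 → (3.000,4.336)–(3.910,5.000)
cell (3,5): code 0011 → (3.910,5.000)–(3.749,6.000)
cell (3,6): code 0001 → (3.749,6.000)–(3.000,6.473)
total: 8 segments, chained into 1 closed loop(s), length Σ = 6.451277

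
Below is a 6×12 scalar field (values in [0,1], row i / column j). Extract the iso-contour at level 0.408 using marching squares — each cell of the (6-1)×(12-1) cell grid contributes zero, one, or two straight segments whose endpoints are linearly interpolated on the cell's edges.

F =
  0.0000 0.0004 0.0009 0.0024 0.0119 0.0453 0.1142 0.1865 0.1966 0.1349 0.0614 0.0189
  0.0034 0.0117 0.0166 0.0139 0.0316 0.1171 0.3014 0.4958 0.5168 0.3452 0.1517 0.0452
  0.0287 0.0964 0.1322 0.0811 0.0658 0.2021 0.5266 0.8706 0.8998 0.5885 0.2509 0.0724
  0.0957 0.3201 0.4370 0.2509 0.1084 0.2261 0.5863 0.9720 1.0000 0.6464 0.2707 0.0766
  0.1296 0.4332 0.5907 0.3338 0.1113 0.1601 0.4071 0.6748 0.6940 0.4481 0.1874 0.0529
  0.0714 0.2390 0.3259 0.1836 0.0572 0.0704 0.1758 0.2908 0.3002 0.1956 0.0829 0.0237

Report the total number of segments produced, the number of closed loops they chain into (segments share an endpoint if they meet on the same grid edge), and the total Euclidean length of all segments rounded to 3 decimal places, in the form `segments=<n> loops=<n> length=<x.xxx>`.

cell (0,6): code 0100 → (0.716,7.000)–(1.000,6.548)
cell (0,7): code 1100 → (0.660,8.000)–(0.716,7.000)
cell (0,8): code 1000 → (1.000,8.634)–(0.660,8.000)
cell (1,5): code 0100 → (1.473,6.000)–(2.000,5.635)
cell (1,6): code 1110 → (1.000,6.548)–(1.473,6.000)
cell (1,8): code 1101 → (1.258,9.000)–(1.000,8.634)
cell (1,9): code 1000 → (2.000,9.535)–(1.258,9.000)
cell (2,1): code 0100 → (2.905,2.000)–(3.000,1.752)
cell (2,2): code 1000 → (3.000,2.156)–(2.905,2.000)
cell (2,5): code 0110 → (2.000,5.635)–(3.000,5.505)
cell (2,9): code 1001 → (3.000,9.635)–(2.000,9.535)
cell (3,0): code 0100 → (3.777,1.000)–(4.000,0.917)
cell (3,1): code 1110 → (3.000,1.752)–(3.777,1.000)
cell (3,2): code 1001 → (4.000,2.711)–(3.000,2.156)
cell (3,5): code 0010 → (3.000,5.505)–(3.995,6.000)
cell (3,6): code 0111 → (3.995,6.000)–(4.000,6.003)
cell (3,9): code 1001 → (4.000,9.154)–(3.000,9.635)
cell (4,0): code 0010 → (4.000,0.917)–(4.130,1.000)
cell (4,1): code 0011 → (4.130,1.000)–(4.690,2.000)
cell (4,2): code 0001 → (4.690,2.000)–(4.000,2.711)
cell (4,6): code 0010 → (4.000,6.003)–(4.695,7.000)
cell (4,7): code 0011 → (4.695,7.000)–(4.726,8.000)
cell (4,8): code 0011 → (4.726,8.000)–(4.159,9.000)
cell (4,9): code 0001 → (4.159,9.000)–(4.000,9.154)
total: 24 segments, chained into 2 closed loop(s), length Σ = 18.011019

segments=24 loops=2 length=18.011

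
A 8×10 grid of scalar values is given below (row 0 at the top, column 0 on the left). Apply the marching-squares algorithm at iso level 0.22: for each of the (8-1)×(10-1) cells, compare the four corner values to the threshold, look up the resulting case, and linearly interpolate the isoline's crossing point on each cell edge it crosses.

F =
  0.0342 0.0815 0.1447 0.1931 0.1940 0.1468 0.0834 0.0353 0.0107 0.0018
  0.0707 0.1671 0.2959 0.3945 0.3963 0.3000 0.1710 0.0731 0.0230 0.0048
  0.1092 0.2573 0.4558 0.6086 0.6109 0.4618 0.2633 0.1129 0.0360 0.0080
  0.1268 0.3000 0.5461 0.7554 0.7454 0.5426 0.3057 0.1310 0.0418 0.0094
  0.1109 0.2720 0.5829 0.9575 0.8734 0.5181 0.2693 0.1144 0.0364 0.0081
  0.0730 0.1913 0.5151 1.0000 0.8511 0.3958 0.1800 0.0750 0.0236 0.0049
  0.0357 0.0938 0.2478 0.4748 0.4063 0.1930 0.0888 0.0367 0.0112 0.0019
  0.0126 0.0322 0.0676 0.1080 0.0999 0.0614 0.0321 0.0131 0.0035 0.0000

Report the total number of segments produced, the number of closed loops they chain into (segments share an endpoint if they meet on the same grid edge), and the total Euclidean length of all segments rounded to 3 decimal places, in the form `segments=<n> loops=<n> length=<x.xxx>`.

cell (0,1): code 0100 → (0.498,2.000)–(1.000,1.411)
cell (0,2): code 1100 → (0.134,3.000)–(0.498,2.000)
cell (0,3): code 1100 → (0.129,4.000)–(0.134,3.000)
cell (0,4): code 1100 → (0.478,5.000)–(0.129,4.000)
cell (0,5): code 1000 → (1.000,5.620)–(0.478,5.000)
cell (1,0): code 0100 → (1.586,1.000)–(2.000,0.748)
cell (1,1): code 1110 → (1.000,1.411)–(1.586,1.000)
cell (1,5): code 1101 → (1.531,6.000)–(1.000,5.620)
cell (1,6): code 1000 → (2.000,6.288)–(1.531,6.000)
cell (2,0): code 0110 → (2.000,0.748)–(3.000,0.538)
cell (2,6): code 1001 → (3.000,6.491)–(2.000,6.288)
cell (3,0): code 0110 → (3.000,0.538)–(4.000,0.677)
cell (3,6): code 1001 → (4.000,6.318)–(3.000,6.491)
cell (4,0): code 0010 → (4.000,0.677)–(4.644,1.000)
cell (4,1): code 0111 → (4.644,1.000)–(5.000,1.089)
cell (4,5): code 1011 → (5.000,5.815)–(4.552,6.000)
cell (4,6): code 0001 → (4.552,6.000)–(4.000,6.318)
cell (5,1): code 0110 → (5.000,1.089)–(6.000,1.819)
cell (5,4): code 1011 → (6.000,4.873)–(5.867,5.000)
cell (5,5): code 0001 → (5.867,5.000)–(5.000,5.815)
cell (6,1): code 0010 → (6.000,1.819)–(6.154,2.000)
cell (6,2): code 0011 → (6.154,2.000)–(6.695,3.000)
cell (6,3): code 0011 → (6.695,3.000)–(6.608,4.000)
cell (6,4): code 0001 → (6.608,4.000)–(6.000,4.873)
total: 24 segments, chained into 1 closed loop(s), length Σ = 19.441502

segments=24 loops=1 length=19.442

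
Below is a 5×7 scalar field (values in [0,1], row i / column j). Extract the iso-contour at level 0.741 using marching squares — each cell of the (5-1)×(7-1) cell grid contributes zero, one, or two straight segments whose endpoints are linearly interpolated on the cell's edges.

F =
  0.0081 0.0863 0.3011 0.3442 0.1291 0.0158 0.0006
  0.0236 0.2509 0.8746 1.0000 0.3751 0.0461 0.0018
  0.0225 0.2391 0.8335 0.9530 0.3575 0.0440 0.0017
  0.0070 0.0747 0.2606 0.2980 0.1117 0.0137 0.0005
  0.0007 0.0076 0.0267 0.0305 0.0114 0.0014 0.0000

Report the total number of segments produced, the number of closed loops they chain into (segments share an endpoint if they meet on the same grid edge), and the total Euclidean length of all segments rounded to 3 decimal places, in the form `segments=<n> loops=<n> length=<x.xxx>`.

segments=8 loops=1 length=5.624

cell (0,1): code 0100 → (0.767,2.000)–(1.000,1.786)
cell (0,2): code 1100 → (0.605,3.000)–(0.767,2.000)
cell (0,3): code 1000 → (1.000,3.414)–(0.605,3.000)
cell (1,1): code 0110 → (1.000,1.786)–(2.000,1.844)
cell (1,3): code 1001 → (2.000,3.356)–(1.000,3.414)
cell (2,1): code 0010 → (2.000,1.844)–(2.161,2.000)
cell (2,2): code 0011 → (2.161,2.000)–(2.324,3.000)
cell (2,3): code 0001 → (2.324,3.000)–(2.000,3.356)
total: 8 segments, chained into 1 closed loop(s), length Σ = 5.623884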